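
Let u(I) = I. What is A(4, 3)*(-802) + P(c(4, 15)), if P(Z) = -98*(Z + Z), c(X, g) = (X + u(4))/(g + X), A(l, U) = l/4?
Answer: -16806/19 ≈ -884.53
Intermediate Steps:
A(l, U) = l/4 (A(l, U) = l*(¼) = l/4)
c(X, g) = (4 + X)/(X + g) (c(X, g) = (X + 4)/(g + X) = (4 + X)/(X + g))
P(Z) = -196*Z
A(4, 3)*(-802) + P(c(4, 15)) = ((¼)*4)*(-802) - 196*(4 + 4)/(4 + 15) = 1*(-802) - 196*8/19 = -802 - 196*8/19 = -802 - 1568/19 = -16806/19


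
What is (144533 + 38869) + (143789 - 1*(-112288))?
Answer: 439479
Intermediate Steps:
(144533 + 38869) + (143789 - 1*(-112288)) = 183402 + (143789 + 112288) = 183402 + 256077 = 439479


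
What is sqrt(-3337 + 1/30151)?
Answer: I*sqrt(3033609276786)/30151 ≈ 57.767*I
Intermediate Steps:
sqrt(-3337 + 1/30151) = sqrt(-100613886/30151) = I*sqrt(3033609276786)/30151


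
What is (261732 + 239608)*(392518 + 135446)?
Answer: 264689471760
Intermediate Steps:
(261732 + 239608)*(392518 + 135446) = 501340*527964 = 264689471760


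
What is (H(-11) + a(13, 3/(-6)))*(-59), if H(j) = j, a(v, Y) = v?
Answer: -118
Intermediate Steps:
(H(-11) + a(13, 3/(-6)))*(-59) = (-11 + 13)*(-59) = 2*(-59) = -118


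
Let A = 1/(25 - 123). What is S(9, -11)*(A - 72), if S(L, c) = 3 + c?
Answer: 28228/49 ≈ 576.08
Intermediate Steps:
A = -1/98 (A = 1/(-98) = -1/98 ≈ -0.010204)
S(9, -11)*(A - 72) = (3 - 11)*(-1/98 - 72) = -8*(-7057/98) = 28228/49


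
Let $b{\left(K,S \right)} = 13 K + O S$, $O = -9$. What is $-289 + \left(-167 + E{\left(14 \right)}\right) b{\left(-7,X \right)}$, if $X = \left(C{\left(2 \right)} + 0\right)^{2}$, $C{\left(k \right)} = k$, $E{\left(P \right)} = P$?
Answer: $19142$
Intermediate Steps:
$X = 4$ ($X = \left(2 + 0\right)^{2} = 2^{2} = 4$)
$b{\left(K,S \right)} = - 9 S + 13 K$ ($b{\left(K,S \right)} = 13 K - 9 S = - 9 S + 13 K$)
$-289 + \left(-167 + E{\left(14 \right)}\right) b{\left(-7,X \right)} = -289 + \left(-167 + 14\right) \left(\left(-9\right) 4 + 13 \left(-7\right)\right) = -289 - 153 \left(-36 - 91\right) = -289 - -19431 = -289 + 19431 = 19142$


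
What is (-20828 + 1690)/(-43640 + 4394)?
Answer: 9569/19623 ≈ 0.48764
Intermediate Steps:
(-20828 + 1690)/(-43640 + 4394) = -19138/(-39246) = -19138*(-1/39246) = 9569/19623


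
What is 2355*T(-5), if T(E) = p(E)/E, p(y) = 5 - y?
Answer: -4710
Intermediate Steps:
T(E) = (5 - E)/E
2355*T(-5) = 2355*((5 - 1*(-5))/(-5)) = 2355*(-(5 + 5)/5) = 2355*(-1/5*10) = 2355*(-2) = -4710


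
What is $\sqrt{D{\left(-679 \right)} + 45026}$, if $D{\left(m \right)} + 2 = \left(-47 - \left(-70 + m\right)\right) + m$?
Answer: $\sqrt{45047} \approx 212.24$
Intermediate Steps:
$D{\left(m \right)} = 21$ ($D{\left(m \right)} = -2 + \left(\left(-47 - \left(-70 + m\right)\right) + m\right) = -2 + \left(\left(23 - m\right) + m\right) = -2 + 23 = 21$)
$\sqrt{D{\left(-679 \right)} + 45026} = \sqrt{21 + 45026} = \sqrt{45047}$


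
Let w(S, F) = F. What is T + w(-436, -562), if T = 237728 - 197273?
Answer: 39893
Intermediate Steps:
T = 40455
T + w(-436, -562) = 40455 - 562 = 39893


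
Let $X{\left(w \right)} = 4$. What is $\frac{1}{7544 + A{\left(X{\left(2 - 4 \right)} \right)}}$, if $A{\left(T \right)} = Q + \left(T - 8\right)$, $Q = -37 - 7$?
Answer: $\frac{1}{7496} \approx 0.0001334$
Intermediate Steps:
$Q = -44$ ($Q = -37 - 7 = -44$)
$A{\left(T \right)} = -52 + T$ ($A{\left(T \right)} = -44 + \left(T - 8\right) = -44 + \left(-8 + T\right) = -52 + T$)
$\frac{1}{7544 + A{\left(X{\left(2 - 4 \right)} \right)}} = \frac{1}{7544 + \left(-52 + 4\right)} = \frac{1}{7544 - 48} = \frac{1}{7496}$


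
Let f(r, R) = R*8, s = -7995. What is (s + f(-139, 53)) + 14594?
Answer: 7023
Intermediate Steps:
f(r, R) = 8*R
(s + f(-139, 53)) + 14594 = (-7995 + 8*53) + 14594 = (-7995 + 424) + 14594 = -7571 + 14594 = 7023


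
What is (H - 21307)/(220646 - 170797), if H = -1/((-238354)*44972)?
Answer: -228395189467015/534344196730712 ≈ -0.42743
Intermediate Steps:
H = 1/10719256088 (H = -(-1)/(238354*44972) = -1*(-1/10719256088) = 1/10719256088 ≈ 9.3290e-11)
(H - 21307)/(220646 - 170797) = (1/10719256088 - 21307)/(220646 - 170797) = -228395189467015/10719256088/49849 = -228395189467015/10719256088*1/49849 = -228395189467015/534344196730712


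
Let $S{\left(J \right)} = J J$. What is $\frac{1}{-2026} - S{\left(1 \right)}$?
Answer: $- \frac{2027}{2026} \approx -1.0005$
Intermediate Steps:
$S{\left(J \right)} = J^{2}$
$\frac{1}{-2026} - S{\left(1 \right)} = \frac{1}{-2026} - 1^{2} = - \frac{1}{2026} - 1 = - \frac{2027}{2026}$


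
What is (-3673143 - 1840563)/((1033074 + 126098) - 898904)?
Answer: -918951/43378 ≈ -21.185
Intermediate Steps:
(-3673143 - 1840563)/((1033074 + 126098) - 898904) = -5513706/(1159172 - 898904) = -5513706/260268 = -5513706*1/260268 = -918951/43378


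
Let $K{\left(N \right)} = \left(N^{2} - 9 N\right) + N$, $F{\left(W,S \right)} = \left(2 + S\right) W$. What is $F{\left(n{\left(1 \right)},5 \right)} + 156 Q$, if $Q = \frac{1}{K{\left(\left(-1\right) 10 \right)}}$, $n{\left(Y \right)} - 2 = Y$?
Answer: $\frac{328}{15} \approx 21.867$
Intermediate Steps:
$n{\left(Y \right)} = 2 + Y$
$F{\left(W,S \right)} = W \left(2 + S\right)$
$K{\left(N \right)} = N^{2} - 8 N$
$Q = \frac{1}{180}$ ($Q = \frac{1}{\left(-1\right) 10 \left(-8 - 10\right)} = \frac{1}{\left(-10\right) \left(-8 - 10\right)} = \frac{1}{\left(-10\right) \left(-18\right)} = \frac{1}{180} \approx 0.0055556$)
$F{\left(n{\left(1 \right)},5 \right)} + 156 Q = \left(2 + 1\right) \left(2 + 5\right) + 156 \cdot \frac{1}{180} = 3 \cdot 7 + \frac{13}{15} = 21 + \frac{13}{15} = \frac{328}{15}$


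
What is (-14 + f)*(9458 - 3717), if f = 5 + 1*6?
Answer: -17223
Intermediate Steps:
f = 11 (f = 5 + 6 = 11)
(-14 + f)*(9458 - 3717) = (-14 + 11)*(9458 - 3717) = -3*5741 = -17223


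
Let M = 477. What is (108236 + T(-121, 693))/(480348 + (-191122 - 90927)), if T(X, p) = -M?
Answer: 107759/198299 ≈ 0.54342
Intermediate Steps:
T(X, p) = -477 (T(X, p) = -1*477 = -477)
(108236 + T(-121, 693))/(480348 + (-191122 - 90927)) = (108236 - 477)/(480348 + (-191122 - 90927)) = 107759/(480348 - 282049) = 107759/198299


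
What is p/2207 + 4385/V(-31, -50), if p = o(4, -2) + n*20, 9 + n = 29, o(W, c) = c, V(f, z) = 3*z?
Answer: -1923599/66210 ≈ -29.053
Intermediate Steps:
n = 20 (n = -9 + 29 = 20)
p = 398 (p = -2 + 20*20 = -2 + 400 = 398)
p/2207 + 4385/V(-31, -50) = 398/2207 + 4385/((3*(-50))) = 398*(1/2207) + 4385/(-150) = 398/2207 + 4385*(-1/150) = 398/2207 - 877/30 = -1923599/66210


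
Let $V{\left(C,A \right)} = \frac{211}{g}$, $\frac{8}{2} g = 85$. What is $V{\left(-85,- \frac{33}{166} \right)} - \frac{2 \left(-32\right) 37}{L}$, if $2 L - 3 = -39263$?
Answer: $\frac{1636644}{166855} \approx 9.8088$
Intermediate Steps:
$g = \frac{85}{4}$ ($g = \frac{1}{4} \cdot 85 = \frac{85}{4} \approx 21.25$)
$L = -19630$ ($L = \frac{3}{2} + \frac{1}{2} \left(-39263\right) = \frac{3}{2} - \frac{39263}{2} = -19630$)
$V{\left(C,A \right)} = \frac{844}{85}$ ($V{\left(C,A \right)} = \frac{211}{\frac{85}{4}} = 211 \cdot \frac{4}{85} = \frac{844}{85}$)
$V{\left(-85,- \frac{33}{166} \right)} - \frac{2 \left(-32\right) 37}{L} = \frac{844}{85} - \frac{2 \left(-32\right) 37}{-19630} = \frac{844}{85} - \left(-64\right) 37 \left(- \frac{1}{19630}\right) = \frac{844}{85} - \left(-2368\right) \left(- \frac{1}{19630}\right) = \frac{844}{85} - \frac{1184}{9815} = \frac{1636644}{166855}$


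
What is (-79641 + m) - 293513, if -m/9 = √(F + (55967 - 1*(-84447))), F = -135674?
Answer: -373154 - 18*√1185 ≈ -3.7377e+5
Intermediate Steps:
m = -18*√1185 (m = -9*√(-135674 + (55967 - 1*(-84447))) = -9*√(-135674 + (55967 + 84447)) = -9*√(-135674 + 140414) = -18*√1185 ≈ -619.63)
(-79641 + m) - 293513 = (-79641 - 18*√1185) - 293513 = -373154 - 18*√1185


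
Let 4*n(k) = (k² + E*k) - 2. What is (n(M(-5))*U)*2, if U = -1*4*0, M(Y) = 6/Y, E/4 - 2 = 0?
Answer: 0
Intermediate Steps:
E = 8 (E = 8 + 4*0 = 8 + 0 = 8)
U = 0 (U = -4*0 = 0)
n(k) = -½ + 2*k + k²/4 (n(k) = ((k² + 8*k) - 2)/4 = (-2 + k² + 8*k)/4 = -½ + 2*k + k²/4)
(n(M(-5))*U)*2 = ((-½ + 2*(6/(-5)) + (6/(-5))²/4)*0)*2 = ((-½ + 2*(6*(-⅕)) + (6*(-⅕))²/4)*0)*2 = ((-½ + 2*(-6/5) + (-6/5)²/4)*0)*2 = ((-½ - 12/5 + (¼)*(36/25))*0)*2 = ((-½ - 12/5 + 9/25)*0)*2 = -127/50*0*2 = 0*2 = 0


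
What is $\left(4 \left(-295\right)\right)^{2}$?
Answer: $1392400$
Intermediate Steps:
$\left(4 \left(-295\right)\right)^{2} = \left(-1180\right)^{2} = 1392400$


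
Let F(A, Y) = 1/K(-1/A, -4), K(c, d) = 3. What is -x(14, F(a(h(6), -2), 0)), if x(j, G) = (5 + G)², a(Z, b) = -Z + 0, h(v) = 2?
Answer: -256/9 ≈ -28.444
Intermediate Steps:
a(Z, b) = -Z
F(A, Y) = ⅓ (F(A, Y) = 1/3 = ⅓)
-x(14, F(a(h(6), -2), 0)) = -(5 + ⅓)² = -(16/3)² = -1*256/9 = -256/9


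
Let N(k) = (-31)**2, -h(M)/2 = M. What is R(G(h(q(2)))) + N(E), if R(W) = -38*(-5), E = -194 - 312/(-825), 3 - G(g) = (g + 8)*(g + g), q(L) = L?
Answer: 1151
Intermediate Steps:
h(M) = -2*M
G(g) = 3 - 2*g*(8 + g) (G(g) = 3 - (g + 8)*(g + g) = 3 - (8 + g)*2*g = 3 - 2*g*(8 + g))
E = -53246/275 (E = -194 - 312*(-1)/825 = -194 - 1*(-104/275) = -194 + 104/275 = -53246/275 ≈ -193.62)
R(W) = 190
N(k) = 961
R(G(h(q(2)))) + N(E) = 190 + 961 = 1151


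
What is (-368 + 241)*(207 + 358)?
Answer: -71755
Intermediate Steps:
(-368 + 241)*(207 + 358) = -127*565 = -71755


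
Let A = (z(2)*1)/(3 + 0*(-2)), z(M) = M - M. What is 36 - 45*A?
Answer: 36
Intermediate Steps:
z(M) = 0
A = 0 (A = (0*1)/(3 + 0*(-2)) = 0/(3 + 0) = 0/3 = 0*(⅓) = 0)
36 - 45*A = 36 - 45*0 = 36 + 0 = 36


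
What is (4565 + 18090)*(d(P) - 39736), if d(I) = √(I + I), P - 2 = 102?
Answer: -900219080 + 90620*√13 ≈ -8.9989e+8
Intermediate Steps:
P = 104 (P = 2 + 102 = 104)
d(I) = √2*√I (d(I) = √(2*I) = √2*√I)
(4565 + 18090)*(d(P) - 39736) = (4565 + 18090)*(√2*√104 - 39736) = 22655*(√2*(2*√26) - 39736) = 22655*(4*√13 - 39736) = 22655*(-39736 + 4*√13) = -900219080 + 90620*√13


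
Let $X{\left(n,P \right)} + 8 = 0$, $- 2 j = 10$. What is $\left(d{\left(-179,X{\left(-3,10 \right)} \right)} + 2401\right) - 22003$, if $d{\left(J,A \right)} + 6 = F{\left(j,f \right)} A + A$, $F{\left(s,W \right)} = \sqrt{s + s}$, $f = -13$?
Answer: $-19616 - 8 i \sqrt{10} \approx -19616.0 - 25.298 i$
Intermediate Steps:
$j = -5$ ($j = \left(- \frac{1}{2}\right) 10 = -5$)
$F{\left(s,W \right)} = \sqrt{2} \sqrt{s}$ ($F{\left(s,W \right)} = \sqrt{2 s} = \sqrt{2} \sqrt{s}$)
$X{\left(n,P \right)} = -8$ ($X{\left(n,P \right)} = -8 + 0 = -8$)
$d{\left(J,A \right)} = -6 + A + i A \sqrt{10}$ ($d{\left(J,A \right)} = -6 + \left(\sqrt{2} \sqrt{-5} A + A\right) = -6 + \left(\sqrt{2} i \sqrt{5} A + A\right) = -6 + \left(i \sqrt{10} A + A\right) = -6 + \left(i A \sqrt{10} + A\right) = -6 + \left(A + i A \sqrt{10}\right) = -6 + A + i A \sqrt{10}$)
$\left(d{\left(-179,X{\left(-3,10 \right)} \right)} + 2401\right) - 22003 = \left(\left(-6 - 8 + i \left(-8\right) \sqrt{10}\right) + 2401\right) - 22003 = \left(\left(-6 - 8 - 8 i \sqrt{10}\right) + 2401\right) - 22003 = \left(\left(-14 - 8 i \sqrt{10}\right) + 2401\right) - 22003 = \left(2387 - 8 i \sqrt{10}\right) - 22003 = -19616 - 8 i \sqrt{10}$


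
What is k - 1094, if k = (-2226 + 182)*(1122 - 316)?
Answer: -1648558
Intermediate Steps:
k = -1647464 (k = -2044*806 = -1647464)
k - 1094 = -1647464 - 1094 = -1648558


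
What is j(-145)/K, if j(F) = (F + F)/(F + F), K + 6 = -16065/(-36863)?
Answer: -36863/205113 ≈ -0.17972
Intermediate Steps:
K = -205113/36863 (K = -6 - 16065/(-36863) = -6 - 16065*(-1/36863) = -6 + 16065/36863 = -205113/36863 ≈ -5.5642)
j(F) = 1 (j(F) = (2*F)/((2*F)) = (2*F)*(1/(2*F)) = 1)
j(-145)/K = 1/(-205113/36863) = 1*(-36863/205113) = -36863/205113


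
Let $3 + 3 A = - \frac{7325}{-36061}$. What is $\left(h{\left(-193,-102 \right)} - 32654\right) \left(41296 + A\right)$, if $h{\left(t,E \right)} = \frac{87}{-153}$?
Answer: $- \frac{7439972499660730}{5517333} \approx -1.3485 \cdot 10^{9}$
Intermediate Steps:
$h{\left(t,E \right)} = - \frac{29}{51}$ ($h{\left(t,E \right)} = 87 \left(- \frac{1}{153}\right) = - \frac{29}{51}$)
$A = - \frac{100858}{108183}$ ($A = -1 + \frac{\left(-7325\right) \frac{1}{-36061}}{3} = -1 + \frac{\left(-7325\right) \left(- \frac{1}{36061}\right)}{3} = -1 + \frac{1}{3} \cdot \frac{7325}{36061} = -1 + \frac{7325}{108183} = - \frac{100858}{108183} \approx -0.93229$)
$\left(h{\left(-193,-102 \right)} - 32654\right) \left(41296 + A\right) = \left(- \frac{29}{51} - 32654\right) \left(41296 - \frac{100858}{108183}\right) = \left(- \frac{1665383}{51}\right) \frac{4467424310}{108183} = - \frac{7439972499660730}{5517333}$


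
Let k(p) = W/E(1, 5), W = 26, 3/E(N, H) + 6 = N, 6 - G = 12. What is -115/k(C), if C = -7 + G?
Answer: 69/26 ≈ 2.6538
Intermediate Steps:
G = -6 (G = 6 - 1*12 = 6 - 12 = -6)
E(N, H) = 3/(-6 + N)
C = -13 (C = -7 - 6 = -13)
k(p) = -130/3 (k(p) = 26/((3/(-6 + 1))) = 26/((3/(-5))) = 26/((3*(-1/5))) = 26/(-3/5) = 26*(-5/3) = -130/3)
-115/k(C) = -115/(-130/3) = -115*(-3/130) = 69/26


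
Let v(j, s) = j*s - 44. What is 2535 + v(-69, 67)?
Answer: -2132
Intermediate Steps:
v(j, s) = -44 + j*s
2535 + v(-69, 67) = 2535 + (-44 - 69*67) = 2535 + (-44 - 4623) = 2535 - 4667 = -2132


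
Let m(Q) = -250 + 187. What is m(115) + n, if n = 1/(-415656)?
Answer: -26186329/415656 ≈ -63.000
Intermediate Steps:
m(Q) = -63
n = -1/415656 ≈ -2.4058e-6
m(115) + n = -63 - 1/415656 = -26186329/415656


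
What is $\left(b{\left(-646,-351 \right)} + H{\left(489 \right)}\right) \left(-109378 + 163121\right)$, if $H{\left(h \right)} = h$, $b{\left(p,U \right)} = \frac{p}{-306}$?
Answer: $\frac{237544060}{9} \approx 2.6394 \cdot 10^{7}$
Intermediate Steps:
$b{\left(p,U \right)} = - \frac{p}{306}$ ($b{\left(p,U \right)} = p \left(- \frac{1}{306}\right) = - \frac{p}{306}$)
$\left(b{\left(-646,-351 \right)} + H{\left(489 \right)}\right) \left(-109378 + 163121\right) = \left(\left(- \frac{1}{306}\right) \left(-646\right) + 489\right) \left(-109378 + 163121\right) = \left(\frac{19}{9} + 489\right) 53743 = \frac{4420}{9} \cdot 53743 = \frac{237544060}{9}$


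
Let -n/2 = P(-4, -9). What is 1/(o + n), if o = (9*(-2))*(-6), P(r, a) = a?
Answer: 1/126 ≈ 0.0079365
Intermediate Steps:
o = 108 (o = -18*(-6) = 108)
n = 18 (n = -2*(-9) = 18)
1/(o + n) = 1/(108 + 18) = 1/126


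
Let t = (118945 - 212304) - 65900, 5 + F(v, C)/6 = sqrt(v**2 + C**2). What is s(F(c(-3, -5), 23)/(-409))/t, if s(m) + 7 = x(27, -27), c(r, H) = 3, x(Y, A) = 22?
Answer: -15/159259 ≈ -9.4186e-5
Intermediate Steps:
F(v, C) = -30 + 6*sqrt(C**2 + v**2) (F(v, C) = -30 + 6*sqrt(v**2 + C**2) = -30 + 6*sqrt(C**2 + v**2))
s(m) = 15 (s(m) = -7 + 22 = 15)
t = -159259 (t = -93359 - 65900 = -159259)
s(F(c(-3, -5), 23)/(-409))/t = 15/(-159259) = 15*(-1/159259) = -15/159259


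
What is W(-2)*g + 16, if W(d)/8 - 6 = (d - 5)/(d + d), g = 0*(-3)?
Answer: 16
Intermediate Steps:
g = 0
W(d) = 48 + 4*(-5 + d)/d (W(d) = 48 + 8*((d - 5)/(d + d)) = 48 + 8*((-5 + d)/((2*d))) = 48 + 8*((-5 + d)*(1/(2*d))) = 48 + 8*((-5 + d)/(2*d)) = 48 + 4*(-5 + d)/d)
W(-2)*g + 16 = (52 - 20/(-2))*0 + 16 = (52 - 20*(-½))*0 + 16 = (52 + 10)*0 + 16 = 62*0 + 16 = 0 + 16 = 16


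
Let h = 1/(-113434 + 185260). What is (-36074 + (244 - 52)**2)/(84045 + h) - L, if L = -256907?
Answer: 1550849007385637/6036616171 ≈ 2.5691e+5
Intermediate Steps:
h = 1/71826 ≈ 1.3923e-5
(-36074 + (244 - 52)**2)/(84045 + h) - L = (-36074 + (244 - 52)**2)/(84045 + 1/71826) - 1*(-256907) = (-36074 + 192**2)/(6036616171/71826) + 256907 = (-36074 + 36864)*(71826/6036616171) + 256907 = 790*(71826/6036616171) + 256907 = 56742540/6036616171 + 256907 = 1550849007385637/6036616171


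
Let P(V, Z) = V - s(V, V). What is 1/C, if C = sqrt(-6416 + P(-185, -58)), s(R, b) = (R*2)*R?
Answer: -I*sqrt(8339)/25017 ≈ -0.0036502*I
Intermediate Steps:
s(R, b) = 2*R**2 (s(R, b) = (2*R)*R = 2*R**2)
P(V, Z) = V - 2*V**2
C = 3*I*sqrt(8339) (C = sqrt(-6416 - 185*(1 - 2*(-185))) = sqrt(-6416 - 185*(1 + 370)) = sqrt(-6416 - 185*371) = sqrt(-6416 - 68635) = sqrt(-75051) = 3*I*sqrt(8339) ≈ 273.95*I)
1/C = 1/(3*I*sqrt(8339)) = -I*sqrt(8339)/25017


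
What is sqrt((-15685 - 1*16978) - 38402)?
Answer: I*sqrt(71065) ≈ 266.58*I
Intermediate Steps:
sqrt((-15685 - 1*16978) - 38402) = sqrt((-15685 - 16978) - 38402) = sqrt(-32663 - 38402) = sqrt(-71065) = I*sqrt(71065)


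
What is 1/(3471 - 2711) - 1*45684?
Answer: -34719839/760 ≈ -45684.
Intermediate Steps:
1/(3471 - 2711) - 1*45684 = 1/760 - 45684 = -34719839/760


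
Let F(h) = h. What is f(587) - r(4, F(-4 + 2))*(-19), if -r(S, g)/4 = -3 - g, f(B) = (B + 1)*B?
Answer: 345232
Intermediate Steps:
f(B) = B*(1 + B) (f(B) = (1 + B)*B = B*(1 + B))
r(S, g) = 12 + 4*g (r(S, g) = -4*(-3 - g) = 12 + 4*g)
f(587) - r(4, F(-4 + 2))*(-19) = 587*(1 + 587) - (12 + 4*(-4 + 2))*(-19) = 587*588 - (12 + 4*(-2))*(-19) = 345156 - (12 - 8)*(-19) = 345156 - 4*(-19) = 345156 - 1*(-76) = 345156 + 76 = 345232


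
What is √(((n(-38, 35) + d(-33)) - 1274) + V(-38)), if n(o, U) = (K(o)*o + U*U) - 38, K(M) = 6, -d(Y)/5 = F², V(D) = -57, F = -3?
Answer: I*√417 ≈ 20.421*I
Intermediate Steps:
d(Y) = -45 (d(Y) = -5*(-3)² = -5*9 = -45)
n(o, U) = -38 + U² + 6*o (n(o, U) = (6*o + U*U) - 38 = (6*o + U²) - 38 = (U² + 6*o) - 38 = -38 + U² + 6*o)
√(((n(-38, 35) + d(-33)) - 1274) + V(-38)) = √((((-38 + 35² + 6*(-38)) - 45) - 1274) - 57) = √((((-38 + 1225 - 228) - 45) - 1274) - 57) = √(((959 - 45) - 1274) - 57) = √((914 - 1274) - 57) = √(-360 - 57) = √(-417) = I*√417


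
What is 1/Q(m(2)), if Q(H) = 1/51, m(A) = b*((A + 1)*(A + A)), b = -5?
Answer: 51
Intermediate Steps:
m(A) = -10*A*(1 + A) (m(A) = -5*(A + 1)*(A + A) = -5*(1 + A)*2*A = -10*A*(1 + A))
Q(H) = 1/51
1/Q(m(2)) = 1/(1/51) = 51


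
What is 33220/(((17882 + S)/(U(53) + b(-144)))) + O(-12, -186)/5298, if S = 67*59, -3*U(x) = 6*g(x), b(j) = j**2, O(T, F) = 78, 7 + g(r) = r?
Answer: 27733277/883 ≈ 31408.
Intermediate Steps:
g(r) = -7 + r
U(x) = 14 - 2*x (U(x) = -2*(-7 + x) = -(-42 + 6*x)/3 = 14 - 2*x)
S = 3953
33220/(((17882 + S)/(U(53) + b(-144)))) + O(-12, -186)/5298 = 33220/(((17882 + 3953)/((14 - 2*53) + (-144)**2))) + 78/5298 = 33220/((21835/((14 - 106) + 20736))) + 78*(1/5298) = 33220/((21835/(-92 + 20736))) + 13/883 = 33220/((21835/20644)) + 13/883 = 33220/((21835*(1/20644))) + 13/883 = 33220/(55/52) + 13/883 = 33220*(52/55) + 13/883 = 31408 + 13/883 = 27733277/883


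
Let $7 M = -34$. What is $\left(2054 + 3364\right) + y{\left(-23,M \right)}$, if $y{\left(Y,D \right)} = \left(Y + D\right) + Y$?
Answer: $\frac{37570}{7} \approx 5367.1$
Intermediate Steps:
$M = - \frac{34}{7}$ ($M = \frac{1}{7} \left(-34\right) = - \frac{34}{7} \approx -4.8571$)
$y{\left(Y,D \right)} = D + 2 Y$ ($y{\left(Y,D \right)} = \left(D + Y\right) + Y = D + 2 Y$)
$\left(2054 + 3364\right) + y{\left(-23,M \right)} = \left(2054 + 3364\right) + \left(- \frac{34}{7} + 2 \left(-23\right)\right) = 5418 - \frac{356}{7} = \frac{37570}{7}$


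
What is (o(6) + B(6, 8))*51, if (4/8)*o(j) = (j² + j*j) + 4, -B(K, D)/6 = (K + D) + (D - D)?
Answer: 3468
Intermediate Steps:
B(K, D) = -6*D - 6*K (B(K, D) = -6*((K + D) + (D - D)) = -6*((D + K) + 0) = -6*(D + K) = -6*D - 6*K)
o(j) = 8 + 4*j² (o(j) = 2*((j² + j*j) + 4) = 2*((j² + j²) + 4) = 2*(2*j² + 4) = 2*(4 + 2*j²) = 8 + 4*j²)
(o(6) + B(6, 8))*51 = ((8 + 4*6²) + (-6*8 - 6*6))*51 = ((8 + 4*36) + (-48 - 36))*51 = ((8 + 144) - 84)*51 = (152 - 84)*51 = 68*51 = 3468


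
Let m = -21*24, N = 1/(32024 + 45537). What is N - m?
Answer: 39090745/77561 ≈ 504.00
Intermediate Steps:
N = 1/77561 ≈ 1.2893e-5
m = -504
N - m = 1/77561 - 1*(-504) = 1/77561 + 504 = 39090745/77561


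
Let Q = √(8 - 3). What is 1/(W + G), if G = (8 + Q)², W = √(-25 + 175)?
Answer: 1/((8 + √5)² + 5*√6) ≈ 0.0085452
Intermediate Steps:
Q = √5 ≈ 2.2361
W = 5*√6 (W = √150 = 5*√6 ≈ 12.247)
G = (8 + √5)² ≈ 104.78
1/(W + G) = 1/(5*√6 + (8 + √5)²) = 1/((8 + √5)² + 5*√6)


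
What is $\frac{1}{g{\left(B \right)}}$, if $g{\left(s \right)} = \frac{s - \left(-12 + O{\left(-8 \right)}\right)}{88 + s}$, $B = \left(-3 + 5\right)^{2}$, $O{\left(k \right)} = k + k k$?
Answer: $- \frac{23}{10} \approx -2.3$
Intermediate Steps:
$O{\left(k \right)} = k + k^{2}$
$B = 4$ ($B = 2^{2} = 4$)
$g{\left(s \right)} = \frac{-44 + s}{88 + s}$ ($g{\left(s \right)} = \frac{s + \left(12 - - 8 \left(1 - 8\right)\right)}{88 + s} = \frac{s + \left(12 - \left(-8\right) \left(-7\right)\right)}{88 + s} = \frac{s + \left(12 - 56\right)}{88 + s} = \frac{s - 44}{88 + s} = \frac{-44 + s}{88 + s}$)
$\frac{1}{g{\left(B \right)}} = \frac{1}{\frac{1}{88 + 4} \left(-44 + 4\right)} = \frac{1}{\frac{1}{92} \left(-40\right)} = \frac{1}{- \frac{10}{23}} = - \frac{23}{10}$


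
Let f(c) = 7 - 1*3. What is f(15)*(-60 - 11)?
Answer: -284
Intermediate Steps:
f(c) = 4 (f(c) = 7 - 3 = 4)
f(15)*(-60 - 11) = 4*(-60 - 11) = 4*(-71) = -284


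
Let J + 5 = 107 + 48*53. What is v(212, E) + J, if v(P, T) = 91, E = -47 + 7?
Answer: 2737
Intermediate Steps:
E = -40
J = 2646 (J = -5 + (107 + 48*53) = -5 + (107 + 2544) = -5 + 2651 = 2646)
v(212, E) + J = 91 + 2646 = 2737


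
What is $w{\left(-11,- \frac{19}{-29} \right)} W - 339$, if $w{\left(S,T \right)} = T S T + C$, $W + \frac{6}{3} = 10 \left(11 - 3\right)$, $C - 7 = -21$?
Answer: $- \frac{1513209}{841} \approx -1799.3$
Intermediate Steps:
$C = -14$ ($C = 7 - 21 = -14$)
$W = 78$ ($W = -2 + 10 \left(11 - 3\right) = -2 + 10 \cdot 8 = -2 + 80 = 78$)
$w{\left(S,T \right)} = -14 + S T^{2}$ ($w{\left(S,T \right)} = T S T - 14 = S T T - 14 = S T^{2} - 14 = -14 + S T^{2}$)
$w{\left(-11,- \frac{19}{-29} \right)} W - 339 = \left(-14 - 11 \left(- \frac{19}{-29}\right)^{2}\right) 78 - 339 = \left(-14 - 11 \left(\left(-19\right) \left(- \frac{1}{29}\right)\right)^{2}\right) 78 - 339 = \left(-14 - 11 \left(\frac{19}{29}\right)^{2}\right) 78 - 339 = \left(-14 - \frac{3971}{841}\right) 78 - 339 = \left(- \frac{15745}{841}\right) 78 - 339 = - \frac{1228110}{841} - 339 = - \frac{1513209}{841}$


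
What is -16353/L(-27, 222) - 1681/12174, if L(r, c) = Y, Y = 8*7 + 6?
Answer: -49796411/188697 ≈ -263.90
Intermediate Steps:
Y = 62 (Y = 56 + 6 = 62)
L(r, c) = 62
-16353/L(-27, 222) - 1681/12174 = -16353/62 - 1681/12174 = -49796411/188697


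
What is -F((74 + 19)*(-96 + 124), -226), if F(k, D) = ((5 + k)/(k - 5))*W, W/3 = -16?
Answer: 125232/2599 ≈ 48.185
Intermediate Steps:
W = -48 (W = 3*(-16) = -48)
F(k, D) = -48*(5 + k)/(-5 + k) (F(k, D) = ((5 + k)/(k - 5))*(-48) = ((5 + k)/(-5 + k))*(-48) = -48*(5 + k)/(-5 + k))
-F((74 + 19)*(-96 + 124), -226) = -48*(-5 - (74 + 19)*(-96 + 124))/(-5 + (74 + 19)*(-96 + 124)) = -48*(-5 - 93*28)/(-5 + 93*28) = -48*(-5 - 1*2604)/(-5 + 2604) = -48*(-5 - 2604)/2599 = -48*(-2609)/2599 = -1*(-125232/2599) = 125232/2599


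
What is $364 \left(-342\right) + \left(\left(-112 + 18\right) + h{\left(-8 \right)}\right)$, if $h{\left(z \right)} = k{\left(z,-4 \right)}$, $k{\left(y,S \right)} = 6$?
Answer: $-124576$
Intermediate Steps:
$h{\left(z \right)} = 6$
$364 \left(-342\right) + \left(\left(-112 + 18\right) + h{\left(-8 \right)}\right) = 364 \left(-342\right) + \left(\left(-112 + 18\right) + 6\right) = -124488 + \left(-94 + 6\right) = -124488 - 88 = -124576$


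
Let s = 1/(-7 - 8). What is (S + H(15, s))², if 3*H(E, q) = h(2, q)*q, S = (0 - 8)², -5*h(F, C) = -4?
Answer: 207244816/50625 ≈ 4093.7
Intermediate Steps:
h(F, C) = ⅘ (h(F, C) = -⅕*(-4) = ⅘)
s = -1/15 (s = 1/(-15) = -1/15 ≈ -0.066667)
S = 64 (S = (-8)² = 64)
H(E, q) = 4*q/15 (H(E, q) = (4*q/5)/3 = 4*q/15)
(S + H(15, s))² = (64 + (4/15)*(-1/15))² = (64 - 4/225)² = (14396/225)² = 207244816/50625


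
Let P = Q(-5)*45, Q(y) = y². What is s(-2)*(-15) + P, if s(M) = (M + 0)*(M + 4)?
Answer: 1185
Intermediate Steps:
s(M) = M*(4 + M)
P = 1125 (P = (-5)²*45 = 25*45 = 1125)
s(-2)*(-15) + P = -2*(4 - 2)*(-15) + 1125 = -2*2*(-15) + 1125 = -4*(-15) + 1125 = 60 + 1125 = 1185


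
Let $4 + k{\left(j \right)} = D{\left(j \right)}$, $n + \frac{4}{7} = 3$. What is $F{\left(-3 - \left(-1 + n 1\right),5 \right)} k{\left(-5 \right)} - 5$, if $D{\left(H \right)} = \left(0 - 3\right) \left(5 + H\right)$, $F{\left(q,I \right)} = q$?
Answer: $\frac{89}{7} \approx 12.714$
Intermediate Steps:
$n = \frac{17}{7}$ ($n = - \frac{4}{7} + 3 = \frac{17}{7} \approx 2.4286$)
$D{\left(H \right)} = -15 - 3 H$ ($D{\left(H \right)} = - 3 \left(5 + H\right) = -15 - 3 H$)
$k{\left(j \right)} = -19 - 3 j$ ($k{\left(j \right)} = -4 - \left(15 + 3 j\right) = -19 - 3 j$)
$F{\left(-3 - \left(-1 + n 1\right),5 \right)} k{\left(-5 \right)} - 5 = \left(-3 - \left(-1 + \frac{17}{7} \cdot 1\right)\right) \left(-19 - -15\right) - 5 = \left(-3 - \left(-1 + \frac{17}{7}\right)\right) \left(-19 + 15\right) - 5 = \left(-3 - \frac{10}{7}\right) \left(-4\right) - 5 = \left(- \frac{31}{7}\right) \left(-4\right) - 5 = \frac{124}{7} - 5 = \frac{89}{7}$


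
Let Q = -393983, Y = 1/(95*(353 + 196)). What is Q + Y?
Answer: -20548183364/52155 ≈ -3.9398e+5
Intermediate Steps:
Y = 1/52155 (Y = 1/(95*549) = 1/52155 ≈ 1.9174e-5)
Q + Y = -393983 + 1/52155 = -20548183364/52155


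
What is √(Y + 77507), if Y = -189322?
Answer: I*√111815 ≈ 334.39*I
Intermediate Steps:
√(Y + 77507) = √(-189322 + 77507) = √(-111815) = I*√111815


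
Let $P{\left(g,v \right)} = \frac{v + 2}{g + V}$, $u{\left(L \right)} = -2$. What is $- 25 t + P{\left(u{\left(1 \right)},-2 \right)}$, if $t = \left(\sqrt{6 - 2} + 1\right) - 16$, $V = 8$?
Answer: $325$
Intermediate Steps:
$P{\left(g,v \right)} = \frac{2 + v}{8 + g}$ ($P{\left(g,v \right)} = \frac{v + 2}{g + 8} = \frac{2 + v}{8 + g}$)
$t = -13$ ($t = \left(\sqrt{4} + 1\right) - 16 = \left(2 + 1\right) - 16 = 3 - 16 = -13$)
$- 25 t + P{\left(u{\left(1 \right)},-2 \right)} = \left(-25\right) \left(-13\right) + \frac{2 - 2}{8 - 2} = 325 + \frac{1}{6} \cdot 0 = 325 + 0 = 325$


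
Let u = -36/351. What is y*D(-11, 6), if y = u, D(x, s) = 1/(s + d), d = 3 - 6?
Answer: -4/117 ≈ -0.034188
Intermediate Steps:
d = -3
D(x, s) = 1/(-3 + s) (D(x, s) = 1/(s - 3) = 1/(-3 + s))
u = -4/39 (u = -36*1/351 = -4/39 ≈ -0.10256)
y = -4/39 ≈ -0.10256
y*D(-11, 6) = -4/(39*(-3 + 6)) = -4/39/3 = -4/39*⅓ = -4/117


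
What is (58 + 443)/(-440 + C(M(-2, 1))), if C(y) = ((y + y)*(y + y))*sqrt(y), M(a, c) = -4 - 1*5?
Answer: -27555/142298 - 121743*I/284596 ≈ -0.19364 - 0.42777*I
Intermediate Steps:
M(a, c) = -9 (M(a, c) = -4 - 5 = -9)
C(y) = 4*y**(5/2) (C(y) = ((2*y)*(2*y))*sqrt(y) = (4*y**2)*sqrt(y) = 4*y**(5/2))
(58 + 443)/(-440 + C(M(-2, 1))) = (58 + 443)/(-440 + 4*(-9)**(5/2)) = 501/(-440 + 4*(243*I)) = 501/(-440 + 972*I) = 501*((-440 - 972*I)/1138384) = 501*(-440 - 972*I)/1138384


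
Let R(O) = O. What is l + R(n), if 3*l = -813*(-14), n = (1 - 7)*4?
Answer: 3770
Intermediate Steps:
n = -24 (n = -6*4 = -24)
l = 3794 (l = (-813*(-14))/3 = (1/3)*11382 = 3794)
l + R(n) = 3794 - 24 = 3770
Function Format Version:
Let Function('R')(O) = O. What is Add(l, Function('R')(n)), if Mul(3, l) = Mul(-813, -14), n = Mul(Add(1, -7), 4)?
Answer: 3770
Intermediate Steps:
n = -24 (n = Mul(-6, 4) = -24)
l = 3794 (l = Mul(Rational(1, 3), Mul(-813, -14)) = Mul(Rational(1, 3), 11382) = 3794)
Add(l, Function('R')(n)) = Add(3794, -24) = 3770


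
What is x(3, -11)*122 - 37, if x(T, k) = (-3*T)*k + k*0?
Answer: 12041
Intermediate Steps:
x(T, k) = -3*T*k (x(T, k) = -3*T*k + 0 = -3*T*k)
x(3, -11)*122 - 37 = -3*3*(-11)*122 - 37 = 99*122 - 37 = 12078 - 37 = 12041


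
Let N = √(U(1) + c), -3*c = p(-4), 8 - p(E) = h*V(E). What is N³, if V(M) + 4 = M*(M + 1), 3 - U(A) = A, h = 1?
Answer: 2*√2 ≈ 2.8284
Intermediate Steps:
U(A) = 3 - A
V(M) = -4 + M*(1 + M) (V(M) = -4 + M*(M + 1) = -4 + M*(1 + M))
p(E) = 12 - E - E² (p(E) = 8 - (-4 + E + E²) = 8 + (4 - E - E²) = 12 - E - E²)
c = 0 (c = -(12 - 1*(-4) - 1*(-4)²)/3 = -(12 + 4 - 1*16)/3 = -(12 + 4 - 16)/3 = -⅓*0 = 0)
N = √2 (N = √((3 - 1*1) + 0) = √((3 - 1) + 0) = √(2 + 0) = √2 ≈ 1.4142)
N³ = (√2)³ = 2*√2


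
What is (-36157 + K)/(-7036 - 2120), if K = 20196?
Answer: 15961/9156 ≈ 1.7432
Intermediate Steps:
(-36157 + K)/(-7036 - 2120) = (-36157 + 20196)/(-7036 - 2120) = -15961/(-9156) = -15961*(-1/9156) = 15961/9156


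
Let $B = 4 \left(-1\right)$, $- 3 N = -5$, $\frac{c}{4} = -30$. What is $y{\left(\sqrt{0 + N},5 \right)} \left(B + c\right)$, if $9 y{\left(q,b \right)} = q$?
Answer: $- \frac{124 \sqrt{15}}{27} \approx -17.787$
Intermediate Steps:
$c = -120$ ($c = 4 \left(-30\right) = -120$)
$N = \frac{5}{3}$ ($N = \left(- \frac{1}{3}\right) \left(-5\right) = \frac{5}{3} \approx 1.6667$)
$y{\left(q,b \right)} = \frac{q}{9}$
$B = -4$
$y{\left(\sqrt{0 + N},5 \right)} \left(B + c\right) = \frac{\sqrt{0 + \frac{5}{3}}}{9} \left(-4 - 120\right) = \frac{\sqrt{\frac{5}{3}}}{9} \left(-124\right) = \frac{\frac{1}{3} \sqrt{15}}{9} \left(-124\right) = \frac{\sqrt{15}}{27} \left(-124\right) = - \frac{124 \sqrt{15}}{27}$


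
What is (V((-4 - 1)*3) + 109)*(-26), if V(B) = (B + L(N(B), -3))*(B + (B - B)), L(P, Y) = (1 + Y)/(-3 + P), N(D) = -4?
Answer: -60008/7 ≈ -8572.6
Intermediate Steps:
L(P, Y) = (1 + Y)/(-3 + P)
V(B) = B*(2/7 + B) (V(B) = (B + (1 - 3)/(-3 - 4))*(B + (B - B)) = (B - 2/(-7))*(B + 0) = (B - ⅐*(-2))*B = (B + 2/7)*B = (2/7 + B)*B = B*(2/7 + B))
(V((-4 - 1)*3) + 109)*(-26) = (((-4 - 1)*3)*(2 + 7*((-4 - 1)*3))/7 + 109)*(-26) = ((-5*3)*(2 + 7*(-5*3))/7 + 109)*(-26) = ((⅐)*(-15)*(2 + 7*(-15)) + 109)*(-26) = ((⅐)*(-15)*(2 - 105) + 109)*(-26) = ((⅐)*(-15)*(-103) + 109)*(-26) = (1545/7 + 109)*(-26) = (2308/7)*(-26) = -60008/7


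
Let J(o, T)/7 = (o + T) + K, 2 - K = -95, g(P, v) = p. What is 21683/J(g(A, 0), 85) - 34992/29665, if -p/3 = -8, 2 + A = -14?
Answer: 592767731/42776930 ≈ 13.857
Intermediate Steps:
A = -16 (A = -2 - 14 = -16)
p = 24 (p = -3*(-8) = 24)
g(P, v) = 24
K = 97 (K = 2 - 1*(-95) = 2 + 95 = 97)
J(o, T) = 679 + 7*T + 7*o (J(o, T) = 7*((o + T) + 97) = 7*((T + o) + 97) = 7*(97 + T + o) = 679 + 7*T + 7*o)
21683/J(g(A, 0), 85) - 34992/29665 = 21683/(679 + 7*85 + 7*24) - 34992/29665 = 21683/(679 + 595 + 168) - 34992*1/29665 = 21683/1442 - 34992/29665 = 592767731/42776930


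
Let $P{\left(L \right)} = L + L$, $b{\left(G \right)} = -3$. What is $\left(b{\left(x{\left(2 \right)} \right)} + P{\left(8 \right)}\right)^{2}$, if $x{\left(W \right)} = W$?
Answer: $169$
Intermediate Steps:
$P{\left(L \right)} = 2 L$
$\left(b{\left(x{\left(2 \right)} \right)} + P{\left(8 \right)}\right)^{2} = \left(-3 + 2 \cdot 8\right)^{2} = \left(-3 + 16\right)^{2} = 13^{2} = 169$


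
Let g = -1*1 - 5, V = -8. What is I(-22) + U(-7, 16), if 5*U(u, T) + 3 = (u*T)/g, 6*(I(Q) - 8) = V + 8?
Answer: 167/15 ≈ 11.133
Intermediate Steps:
g = -6 (g = -1 - 5 = -6)
I(Q) = 8 (I(Q) = 8 + (-8 + 8)/6 = 8 + (⅙)*0 = 8 + 0 = 8)
U(u, T) = -⅗ - T*u/30 (U(u, T) = -⅗ + ((u*T)/(-6))/5 = -⅗ + ((T*u)*(-⅙))/5 = -⅗ + (-T*u/6)/5 = -⅗ - T*u/30)
I(-22) + U(-7, 16) = 8 + (-⅗ - 1/30*16*(-7)) = 8 + (-⅗ + 56/15) = 8 + 47/15 = 167/15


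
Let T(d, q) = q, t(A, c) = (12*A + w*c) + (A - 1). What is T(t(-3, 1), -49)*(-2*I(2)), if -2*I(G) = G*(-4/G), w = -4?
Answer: 196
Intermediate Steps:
t(A, c) = -1 - 4*c + 13*A (t(A, c) = (12*A - 4*c) + (A - 1) = (-4*c + 12*A) + (-1 + A) = -1 - 4*c + 13*A)
I(G) = 2 (I(G) = -G*(-4/G)/2 = -½*(-4) = 2)
T(t(-3, 1), -49)*(-2*I(2)) = -(-98)*2 = -49*(-4) = 196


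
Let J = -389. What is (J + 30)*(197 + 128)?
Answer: -116675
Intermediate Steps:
(J + 30)*(197 + 128) = (-389 + 30)*(197 + 128) = -359*325 = -116675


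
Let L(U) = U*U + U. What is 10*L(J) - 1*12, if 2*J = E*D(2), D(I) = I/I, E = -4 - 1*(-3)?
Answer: -29/2 ≈ -14.500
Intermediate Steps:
E = -1 (E = -4 + 3 = -1)
D(I) = 1
J = -½ (J = (-1*1)/2 = (½)*(-1) = -½ ≈ -0.50000)
L(U) = U + U² (L(U) = U² + U = U + U²)
10*L(J) - 1*12 = 10*(-(1 - ½)/2) - 1*12 = 10*(-½*½) - 12 = 10*(-¼) - 12 = -5/2 - 12 = -29/2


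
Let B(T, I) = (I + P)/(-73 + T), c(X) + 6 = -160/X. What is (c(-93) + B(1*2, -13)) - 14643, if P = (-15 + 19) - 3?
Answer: -96714871/6603 ≈ -14647.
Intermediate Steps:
c(X) = -6 - 160/X
P = 1 (P = 4 - 3 = 1)
B(T, I) = (1 + I)/(-73 + T) (B(T, I) = (I + 1)/(-73 + T) = (1 + I)/(-73 + T))
(c(-93) + B(1*2, -13)) - 14643 = ((-6 - 160/(-93)) + (1 - 13)/(-73 + 1*2)) - 14643 = ((-6 - 160*(-1/93)) - 12/(-73 + 2)) - 14643 = ((-6 + 160/93) - 12/(-71)) - 14643 = (-398/93 - 1/71*(-12)) - 14643 = (-398/93 + 12/71) - 14643 = -27142/6603 - 14643 = -96714871/6603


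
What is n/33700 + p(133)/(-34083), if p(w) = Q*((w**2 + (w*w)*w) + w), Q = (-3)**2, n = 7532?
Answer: -2851998022/4557925 ≈ -625.72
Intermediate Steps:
Q = 9
p(w) = 9*w + 9*w**2 + 9*w**3 (p(w) = 9*((w**2 + (w*w)*w) + w) = 9*((w**2 + w**2*w) + w) = 9*((w**2 + w**3) + w) = 9*(w + w**2 + w**3) = 9*w + 9*w**2 + 9*w**3)
n/33700 + p(133)/(-34083) = 7532/33700 + (9*133*(1 + 133 + 133**2))/(-34083) = 7532*(1/33700) + (9*133*(1 + 133 + 17689))*(-1/34083) = 1883/8425 + (9*133*17823)*(-1/34083) = 1883/8425 + 21334131*(-1/34083) = 1883/8425 - 338637/541 = -2851998022/4557925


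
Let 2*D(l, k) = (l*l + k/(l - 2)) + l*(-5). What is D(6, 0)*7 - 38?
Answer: -17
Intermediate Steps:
D(l, k) = l²/2 - 5*l/2 + k/(2*(-2 + l)) (D(l, k) = ((l*l + k/(l - 2)) + l*(-5))/2 = ((l² + k/(-2 + l)) - 5*l)/2 = (l² - 5*l + k/(-2 + l))/2 = l²/2 - 5*l/2 + k/(2*(-2 + l)))
D(6, 0)*7 - 38 = ((0 + 6³ - 7*6² + 10*6)/(2*(-2 + 6)))*7 - 38 = ((½)*(0 + 216 - 7*36 + 60)/4)*7 - 38 = ((½)*(¼)*(0 + 216 - 252 + 60))*7 - 38 = ((½)*(¼)*24)*7 - 38 = 3*7 - 38 = 21 - 38 = -17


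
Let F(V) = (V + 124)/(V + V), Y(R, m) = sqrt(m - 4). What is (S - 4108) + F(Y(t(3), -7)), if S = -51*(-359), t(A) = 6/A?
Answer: 28403/2 - 62*I*sqrt(11)/11 ≈ 14202.0 - 18.694*I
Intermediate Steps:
S = 18309
Y(R, m) = sqrt(-4 + m)
F(V) = (124 + V)/(2*V) (F(V) = (124 + V)/((2*V)) = (124 + V)*(1/(2*V)) = (124 + V)/(2*V))
(S - 4108) + F(Y(t(3), -7)) = (18309 - 4108) + (124 + sqrt(-4 - 7))/(2*(sqrt(-4 - 7))) = 14201 + (124 + sqrt(-11))/(2*(sqrt(-11))) = 14201 + (124 + I*sqrt(11))/(2*((I*sqrt(11)))) = 14201 + (-I*sqrt(11)/11)*(124 + I*sqrt(11))/2 = 14201 - I*sqrt(11)*(124 + I*sqrt(11))/22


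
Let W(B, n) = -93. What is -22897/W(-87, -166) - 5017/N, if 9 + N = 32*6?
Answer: 413730/1891 ≈ 218.79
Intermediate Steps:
N = 183 (N = -9 + 32*6 = -9 + 192 = 183)
-22897/W(-87, -166) - 5017/N = -22897/(-93) - 5017/183 = -22897*(-1/93) - 5017*1/183 = 22897/93 - 5017/183 = 413730/1891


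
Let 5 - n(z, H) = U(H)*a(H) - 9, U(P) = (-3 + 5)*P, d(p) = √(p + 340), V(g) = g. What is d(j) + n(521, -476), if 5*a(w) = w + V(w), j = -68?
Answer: -906234/5 + 4*√17 ≈ -1.8123e+5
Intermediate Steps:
a(w) = 2*w/5 (a(w) = (w + w)/5 = (2*w)/5 = 2*w/5)
d(p) = √(340 + p)
U(P) = 2*P
n(z, H) = 14 - 4*H²/5 (n(z, H) = 5 - ((2*H)*(2*H/5) - 9) = 5 - (4*H²/5 - 9) = 5 - (-9 + 4*H²/5) = 5 + (9 - 4*H²/5) = 14 - 4*H²/5)
d(j) + n(521, -476) = √(340 - 68) + (14 - ⅘*(-476)²) = √272 + (14 - ⅘*226576) = 4*√17 + (14 - 906304/5) = 4*√17 - 906234/5 = -906234/5 + 4*√17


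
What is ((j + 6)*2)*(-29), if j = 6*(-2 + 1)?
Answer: 0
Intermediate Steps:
j = -6 (j = 6*(-1) = -6)
((j + 6)*2)*(-29) = ((-6 + 6)*2)*(-29) = (0*2)*(-29) = 0*(-29) = 0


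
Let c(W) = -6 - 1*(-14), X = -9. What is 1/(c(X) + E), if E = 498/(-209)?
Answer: 209/1174 ≈ 0.17802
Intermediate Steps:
c(W) = 8 (c(W) = -6 + 14 = 8)
E = -498/209 (E = 498*(-1/209) = -498/209 ≈ -2.3828)
1/(c(X) + E) = 1/(8 - 498/209) = 1/(1174/209) = 209/1174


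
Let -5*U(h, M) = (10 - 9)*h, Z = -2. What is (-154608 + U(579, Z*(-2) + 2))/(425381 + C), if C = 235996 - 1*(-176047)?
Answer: -110517/598160 ≈ -0.18476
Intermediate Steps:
C = 412043 (C = 235996 + 176047 = 412043)
U(h, M) = -h/5 (U(h, M) = -(10 - 9)*h/5 = -h/5)
(-154608 + U(579, Z*(-2) + 2))/(425381 + C) = (-154608 - ⅕*579)/(425381 + 412043) = (-154608 - 579/5)/837424 = -773619/5*1/837424 = -110517/598160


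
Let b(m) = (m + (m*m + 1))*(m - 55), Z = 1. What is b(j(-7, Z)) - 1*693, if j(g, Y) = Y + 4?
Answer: -2243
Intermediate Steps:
j(g, Y) = 4 + Y
b(m) = (-55 + m)*(1 + m + m²) (b(m) = (m + (m² + 1))*(-55 + m) = (m + (1 + m²))*(-55 + m) = (1 + m + m²)*(-55 + m) = (-55 + m)*(1 + m + m²))
b(j(-7, Z)) - 1*693 = (-55 + (4 + 1)³ - 54*(4 + 1) - 54*(4 + 1)²) - 1*693 = (-55 + 5³ - 54*5 - 54*5²) - 693 = (-55 + 125 - 270 - 54*25) - 693 = (-55 + 125 - 270 - 1350) - 693 = -1550 - 693 = -2243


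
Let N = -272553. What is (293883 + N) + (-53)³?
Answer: -127547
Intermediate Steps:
(293883 + N) + (-53)³ = (293883 - 272553) + (-53)³ = 21330 - 148877 = -127547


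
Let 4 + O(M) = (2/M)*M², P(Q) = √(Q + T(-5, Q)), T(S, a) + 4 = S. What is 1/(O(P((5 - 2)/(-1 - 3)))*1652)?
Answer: -1/22715 - I*√39/90860 ≈ -4.4024e-5 - 6.8732e-5*I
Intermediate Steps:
T(S, a) = -4 + S
P(Q) = √(-9 + Q) (P(Q) = √(Q + (-4 - 5)) = √(Q - 9) = √(-9 + Q))
O(M) = -4 + 2*M (O(M) = -4 + (2/M)*M² = -4 + 2*M)
1/(O(P((5 - 2)/(-1 - 3)))*1652) = 1/((-4 + 2*√(-9 + (5 - 2)/(-1 - 3)))*1652) = 1/((-4 + 2*√(-9 + 3/(-4)))*1652) = 1/((-4 + 2*√(-9 + 3*(-¼)))*1652) = 1/((-4 + 2*√(-9 - ¾))*1652) = 1/((-4 + 2*√(-39/4))*1652) = 1/((-4 + 2*(I*√39/2))*1652) = 1/((-4 + I*√39)*1652) = 1/(-6608 + 1652*I*√39)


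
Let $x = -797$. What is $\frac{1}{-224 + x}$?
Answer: $- \frac{1}{1021} \approx -0.00097943$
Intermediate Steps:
$\frac{1}{-224 + x} = \frac{1}{-224 - 797} = \frac{1}{-1021} = - \frac{1}{1021}$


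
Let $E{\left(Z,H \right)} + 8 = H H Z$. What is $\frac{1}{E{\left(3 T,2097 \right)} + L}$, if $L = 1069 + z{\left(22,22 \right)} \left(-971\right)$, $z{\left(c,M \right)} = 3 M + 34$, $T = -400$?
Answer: $- \frac{1}{5276986839} \approx -1.895 \cdot 10^{-10}$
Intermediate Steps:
$z{\left(c,M \right)} = 34 + 3 M$
$E{\left(Z,H \right)} = -8 + Z H^{2}$ ($E{\left(Z,H \right)} = -8 + H H Z = -8 + Z H^{2}$)
$L = -96031$ ($L = 1069 + \left(34 + 3 \cdot 22\right) \left(-971\right) = 1069 + \left(34 + 66\right) \left(-971\right) = 1069 + 100 \left(-971\right) = 1069 - 97100 = -96031$)
$\frac{1}{E{\left(3 T,2097 \right)} + L} = \frac{1}{\left(-8 + 3 \left(-400\right) 2097^{2}\right) - 96031} = \frac{1}{\left(-8 - 5276890800\right) - 96031} = \frac{1}{-5276890808 - 96031} = \frac{1}{-5276986839} = - \frac{1}{5276986839}$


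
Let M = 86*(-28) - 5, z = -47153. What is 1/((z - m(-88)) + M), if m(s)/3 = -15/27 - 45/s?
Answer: -264/13085389 ≈ -2.0175e-5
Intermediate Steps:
m(s) = -5/3 - 135/s (m(s) = 3*(-15/27 - 45/s) = 3*(-15*1/27 - 45/s) = 3*(-5/9 - 45/s) = -5/3 - 135/s)
M = -2413 (M = -2408 - 5 = -2413)
1/((z - m(-88)) + M) = 1/((-47153 - (-5/3 - 135/(-88))) - 2413) = 1/((-47153 - (-5/3 - 135*(-1/88))) - 2413) = 1/((-47153 - (-5/3 + 135/88)) - 2413) = 1/((-47153 - 1*(-35/264)) - 2413) = 1/((-47153 + 35/264) - 2413) = 1/(-12448357/264 - 2413) = 1/(-13085389/264) = -264/13085389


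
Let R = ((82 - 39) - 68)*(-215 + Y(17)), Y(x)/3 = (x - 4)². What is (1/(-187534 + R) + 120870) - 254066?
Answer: -25951109465/194834 ≈ -1.3320e+5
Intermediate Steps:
Y(x) = 3*(-4 + x)² (Y(x) = 3*(x - 4)² = 3*(-4 + x)²)
R = -7300 (R = ((82 - 39) - 68)*(-215 + 3*(-4 + 17)²) = (43 - 68)*(-215 + 3*13²) = -25*(-215 + 3*169) = -25*(-215 + 507) = -25*292 = -7300)
(1/(-187534 + R) + 120870) - 254066 = (1/(-187534 - 7300) + 120870) - 254066 = (1/(-194834) + 120870) - 254066 = (-1/194834 + 120870) - 254066 = 23549585579/194834 - 254066 = -25951109465/194834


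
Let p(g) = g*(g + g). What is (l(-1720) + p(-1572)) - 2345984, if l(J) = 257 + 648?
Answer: 2597289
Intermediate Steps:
l(J) = 905
p(g) = 2*g² (p(g) = g*(2*g) = 2*g²)
(l(-1720) + p(-1572)) - 2345984 = (905 + 2*(-1572)²) - 2345984 = (905 + 2*2471184) - 2345984 = (905 + 4942368) - 2345984 = 4943273 - 2345984 = 2597289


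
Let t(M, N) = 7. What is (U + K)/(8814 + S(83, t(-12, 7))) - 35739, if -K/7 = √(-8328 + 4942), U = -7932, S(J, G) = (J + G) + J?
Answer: -321194325/8987 - 7*I*√3386/8987 ≈ -35740.0 - 0.045324*I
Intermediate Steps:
S(J, G) = G + 2*J (S(J, G) = (G + J) + J = G + 2*J)
K = -7*I*√3386 (K = -7*√(-8328 + 4942) = -7*I*√3386 ≈ -407.33*I)
(U + K)/(8814 + S(83, t(-12, 7))) - 35739 = (-7932 - 7*I*√3386)/(8814 + (7 + 2*83)) - 35739 = (-7932 - 7*I*√3386)/(8814 + (7 + 166)) - 35739 = (-7932 - 7*I*√3386)/(8814 + 173) - 35739 = (-7932 - 7*I*√3386)/8987 - 35739 = (-7932 - 7*I*√3386)*(1/8987) - 35739 = (-7932/8987 - 7*I*√3386/8987) - 35739 = -321194325/8987 - 7*I*√3386/8987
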